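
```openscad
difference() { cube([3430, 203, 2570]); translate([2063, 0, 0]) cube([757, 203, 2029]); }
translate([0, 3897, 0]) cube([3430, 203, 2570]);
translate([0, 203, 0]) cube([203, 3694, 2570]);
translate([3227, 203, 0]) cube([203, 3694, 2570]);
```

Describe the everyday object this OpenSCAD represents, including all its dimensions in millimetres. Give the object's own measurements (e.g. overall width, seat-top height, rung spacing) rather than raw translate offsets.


A single room: four walls, each 2570 mm tall and 203 mm thick, enclosing an outside footprint 3430×4100 mm (x × y), no floor or roof. The front and back walls (−y and +y sides) run the full x-width; the side walls fit between their inner faces. A door opening 757 mm wide and 2029 mm tall is cut through the front wall from the floor up, its −x edge 2063 mm from the wall's −x end.


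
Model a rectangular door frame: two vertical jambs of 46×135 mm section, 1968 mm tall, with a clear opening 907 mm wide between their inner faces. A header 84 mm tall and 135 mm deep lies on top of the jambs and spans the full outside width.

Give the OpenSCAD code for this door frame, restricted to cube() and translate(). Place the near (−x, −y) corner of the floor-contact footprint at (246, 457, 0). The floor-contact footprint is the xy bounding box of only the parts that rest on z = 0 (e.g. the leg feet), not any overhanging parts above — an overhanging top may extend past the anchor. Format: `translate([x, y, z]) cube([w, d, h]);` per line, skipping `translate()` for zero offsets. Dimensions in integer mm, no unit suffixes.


translate([246, 457, 0]) cube([46, 135, 1968]);
translate([1199, 457, 0]) cube([46, 135, 1968]);
translate([246, 457, 1968]) cube([999, 135, 84]);


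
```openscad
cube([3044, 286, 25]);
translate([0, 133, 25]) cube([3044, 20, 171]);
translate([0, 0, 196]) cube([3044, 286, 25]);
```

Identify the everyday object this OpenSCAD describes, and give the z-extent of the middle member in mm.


An I-beam. The web height is 171 mm.

Two wide flanges with a thin centred web — an I-beam. Overall 221 mm minus two 25 mm flanges gives a web of 221 − 2·25 = 171 mm.


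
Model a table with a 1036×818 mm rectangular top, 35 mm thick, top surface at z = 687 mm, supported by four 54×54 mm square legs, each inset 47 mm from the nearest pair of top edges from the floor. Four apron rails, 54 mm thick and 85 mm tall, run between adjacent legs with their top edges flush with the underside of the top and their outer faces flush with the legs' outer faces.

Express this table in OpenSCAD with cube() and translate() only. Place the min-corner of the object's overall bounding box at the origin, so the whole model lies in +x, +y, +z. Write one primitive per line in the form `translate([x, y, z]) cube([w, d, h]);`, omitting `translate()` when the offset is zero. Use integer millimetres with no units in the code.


translate([0, 0, 652]) cube([1036, 818, 35]);
translate([47, 47, 0]) cube([54, 54, 652]);
translate([935, 47, 0]) cube([54, 54, 652]);
translate([47, 717, 0]) cube([54, 54, 652]);
translate([935, 717, 0]) cube([54, 54, 652]);
translate([101, 47, 567]) cube([834, 54, 85]);
translate([101, 717, 567]) cube([834, 54, 85]);
translate([47, 101, 567]) cube([54, 616, 85]);
translate([935, 101, 567]) cube([54, 616, 85]);


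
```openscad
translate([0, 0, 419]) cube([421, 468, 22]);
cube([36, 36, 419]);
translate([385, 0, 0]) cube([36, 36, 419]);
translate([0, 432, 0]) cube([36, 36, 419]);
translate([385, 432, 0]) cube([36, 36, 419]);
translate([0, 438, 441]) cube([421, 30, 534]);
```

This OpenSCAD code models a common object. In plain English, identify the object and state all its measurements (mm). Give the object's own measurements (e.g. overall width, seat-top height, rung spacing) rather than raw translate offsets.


A chair. The seat is a 421×468×22 mm slab with its top at z = 441 mm, on four 36×36 mm corner legs (flush with the seat edges, standing on z = 0). A flat backrest 30 mm thick, 534 mm tall, spans the full seat width and rises from the seat top along its +y edge, rear face flush with the rear of the seat.


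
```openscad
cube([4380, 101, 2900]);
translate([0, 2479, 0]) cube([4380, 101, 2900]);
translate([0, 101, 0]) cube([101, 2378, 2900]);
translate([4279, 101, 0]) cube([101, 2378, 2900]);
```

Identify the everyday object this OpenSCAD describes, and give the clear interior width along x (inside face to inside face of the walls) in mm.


A house (or room) frame. The interior width is 4178 mm.

Four 2900 mm walls enclosing a rectangle with no floor or roof — a room or house frame. Outside width is 4380 mm and wall thickness is 101 mm, so the interior width is 4380 − 2 × 101 = 4178 mm.


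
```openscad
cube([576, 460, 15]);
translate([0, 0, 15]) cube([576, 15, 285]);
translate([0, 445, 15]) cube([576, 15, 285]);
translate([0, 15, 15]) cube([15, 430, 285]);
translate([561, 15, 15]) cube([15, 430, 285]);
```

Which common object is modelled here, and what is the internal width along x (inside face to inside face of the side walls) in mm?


An open box. The internal width is 546 mm.

A 576×460 base slab with four walls standing on it — an open box. The base is 576 mm wide and the walls are 15 mm thick, so the internal width is 576 − 2 × 15 = 546 mm.


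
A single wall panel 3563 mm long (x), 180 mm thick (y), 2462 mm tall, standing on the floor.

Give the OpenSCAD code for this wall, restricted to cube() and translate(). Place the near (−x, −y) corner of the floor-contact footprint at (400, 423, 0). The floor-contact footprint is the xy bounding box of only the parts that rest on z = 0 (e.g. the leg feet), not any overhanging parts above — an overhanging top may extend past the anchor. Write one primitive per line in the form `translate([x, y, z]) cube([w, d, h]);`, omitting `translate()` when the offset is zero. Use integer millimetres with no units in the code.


translate([400, 423, 0]) cube([3563, 180, 2462]);


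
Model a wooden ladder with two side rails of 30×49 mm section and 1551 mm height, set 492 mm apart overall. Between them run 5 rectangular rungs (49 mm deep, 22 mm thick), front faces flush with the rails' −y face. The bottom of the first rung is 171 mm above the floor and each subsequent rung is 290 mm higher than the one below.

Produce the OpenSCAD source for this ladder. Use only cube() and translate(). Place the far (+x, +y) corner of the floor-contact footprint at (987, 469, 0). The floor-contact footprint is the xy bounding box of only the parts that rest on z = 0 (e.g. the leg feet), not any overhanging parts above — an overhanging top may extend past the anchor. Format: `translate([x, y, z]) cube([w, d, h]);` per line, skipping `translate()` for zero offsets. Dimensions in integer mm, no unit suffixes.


translate([495, 420, 0]) cube([30, 49, 1551]);
translate([957, 420, 0]) cube([30, 49, 1551]);
translate([525, 420, 171]) cube([432, 49, 22]);
translate([525, 420, 461]) cube([432, 49, 22]);
translate([525, 420, 751]) cube([432, 49, 22]);
translate([525, 420, 1041]) cube([432, 49, 22]);
translate([525, 420, 1331]) cube([432, 49, 22]);


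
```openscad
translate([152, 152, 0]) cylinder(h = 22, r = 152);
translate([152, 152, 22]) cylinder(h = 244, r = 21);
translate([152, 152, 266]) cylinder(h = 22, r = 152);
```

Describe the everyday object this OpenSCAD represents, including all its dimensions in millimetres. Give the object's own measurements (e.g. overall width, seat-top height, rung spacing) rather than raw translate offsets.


A spool: two coaxial disc flanges of radius 152 mm and thickness 22 mm, joined by a core cylinder of radius 21 mm and height 244 mm. The lower flange rests on z = 0 and the three cylinders share a vertical axis.


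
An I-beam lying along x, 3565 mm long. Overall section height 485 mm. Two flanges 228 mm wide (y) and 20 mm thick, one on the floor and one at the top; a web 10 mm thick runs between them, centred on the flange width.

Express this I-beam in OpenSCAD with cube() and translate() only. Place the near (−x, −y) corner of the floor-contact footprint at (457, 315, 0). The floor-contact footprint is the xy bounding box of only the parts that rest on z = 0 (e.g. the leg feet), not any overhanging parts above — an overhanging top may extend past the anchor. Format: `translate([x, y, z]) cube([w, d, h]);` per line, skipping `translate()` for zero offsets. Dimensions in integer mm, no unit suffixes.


translate([457, 315, 0]) cube([3565, 228, 20]);
translate([457, 424, 20]) cube([3565, 10, 445]);
translate([457, 315, 465]) cube([3565, 228, 20]);


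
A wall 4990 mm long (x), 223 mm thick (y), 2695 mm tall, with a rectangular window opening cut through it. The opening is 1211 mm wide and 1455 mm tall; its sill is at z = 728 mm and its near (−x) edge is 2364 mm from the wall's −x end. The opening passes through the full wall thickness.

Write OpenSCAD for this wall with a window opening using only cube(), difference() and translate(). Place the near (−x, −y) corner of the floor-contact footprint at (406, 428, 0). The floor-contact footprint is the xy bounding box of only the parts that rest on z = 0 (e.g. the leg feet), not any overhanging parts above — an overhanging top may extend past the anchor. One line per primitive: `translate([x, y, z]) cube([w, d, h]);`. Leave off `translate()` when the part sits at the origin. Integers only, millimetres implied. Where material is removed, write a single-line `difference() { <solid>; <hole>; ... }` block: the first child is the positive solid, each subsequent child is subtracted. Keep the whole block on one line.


difference() { translate([406, 428, 0]) cube([4990, 223, 2695]); translate([2770, 428, 728]) cube([1211, 223, 1455]); }


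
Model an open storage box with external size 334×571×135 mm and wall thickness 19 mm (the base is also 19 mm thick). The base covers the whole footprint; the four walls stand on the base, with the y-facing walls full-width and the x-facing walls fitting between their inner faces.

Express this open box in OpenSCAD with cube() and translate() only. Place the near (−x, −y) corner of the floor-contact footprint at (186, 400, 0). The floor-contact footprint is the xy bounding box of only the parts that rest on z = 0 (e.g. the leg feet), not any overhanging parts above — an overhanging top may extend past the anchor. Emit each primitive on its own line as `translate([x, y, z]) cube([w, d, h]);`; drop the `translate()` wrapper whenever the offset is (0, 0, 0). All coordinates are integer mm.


translate([186, 400, 0]) cube([334, 571, 19]);
translate([186, 400, 19]) cube([334, 19, 116]);
translate([186, 952, 19]) cube([334, 19, 116]);
translate([186, 419, 19]) cube([19, 533, 116]);
translate([501, 419, 19]) cube([19, 533, 116]);


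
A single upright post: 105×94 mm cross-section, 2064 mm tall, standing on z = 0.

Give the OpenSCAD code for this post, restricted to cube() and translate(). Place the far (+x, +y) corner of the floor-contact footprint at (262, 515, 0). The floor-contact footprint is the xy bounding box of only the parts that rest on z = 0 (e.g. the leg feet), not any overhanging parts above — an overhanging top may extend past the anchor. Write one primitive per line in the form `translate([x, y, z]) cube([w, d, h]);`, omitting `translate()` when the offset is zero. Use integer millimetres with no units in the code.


translate([157, 421, 0]) cube([105, 94, 2064]);


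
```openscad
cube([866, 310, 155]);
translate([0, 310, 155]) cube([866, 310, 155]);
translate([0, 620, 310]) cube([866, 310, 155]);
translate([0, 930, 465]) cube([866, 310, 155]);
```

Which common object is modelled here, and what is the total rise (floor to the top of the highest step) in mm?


A staircase. The total rise is 620 mm.

4 identical blocks, each offset up and back from the previous — a staircase. Each step is 155 mm tall and there are 4 of them, so the total rise is 4 × 155 = 620 mm.


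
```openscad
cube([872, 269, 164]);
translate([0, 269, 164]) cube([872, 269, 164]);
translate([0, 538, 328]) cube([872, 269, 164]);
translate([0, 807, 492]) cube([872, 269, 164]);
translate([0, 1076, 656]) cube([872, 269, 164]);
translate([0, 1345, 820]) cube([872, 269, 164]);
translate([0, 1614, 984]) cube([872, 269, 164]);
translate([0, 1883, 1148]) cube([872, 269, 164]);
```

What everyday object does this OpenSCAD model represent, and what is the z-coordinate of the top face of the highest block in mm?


A staircase. The total rise is 1312 mm.

8 identical blocks, each offset up and back from the previous — a staircase. Each step is 164 mm tall and there are 8 of them, so the total rise is 8 × 164 = 1312 mm.


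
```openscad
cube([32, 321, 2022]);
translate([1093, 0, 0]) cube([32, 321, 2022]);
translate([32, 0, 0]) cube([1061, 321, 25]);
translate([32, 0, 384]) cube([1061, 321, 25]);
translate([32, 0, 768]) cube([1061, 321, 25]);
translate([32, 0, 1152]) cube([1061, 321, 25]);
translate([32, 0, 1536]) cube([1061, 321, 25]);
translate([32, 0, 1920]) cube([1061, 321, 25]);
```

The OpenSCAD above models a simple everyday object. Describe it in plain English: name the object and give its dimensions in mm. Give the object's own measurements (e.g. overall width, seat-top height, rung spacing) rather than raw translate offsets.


An open bookshelf. Two side panels, each 32 mm thick, 321 mm deep and 2022 mm tall, stand 1125 mm apart (outside-to-outside). Between them sit 6 shelves, each 25 mm thick and 321 mm deep, spanning the full gap between the sides. The bottom shelf rests on the floor (its underside at z = 0) and the clear gap between one shelf's top and the next shelf's underside is 359 mm.


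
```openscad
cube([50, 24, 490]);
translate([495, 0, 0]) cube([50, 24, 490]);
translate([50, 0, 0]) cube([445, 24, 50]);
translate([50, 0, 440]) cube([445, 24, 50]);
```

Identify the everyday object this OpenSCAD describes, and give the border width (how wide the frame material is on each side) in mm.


A picture frame. The border width is 50 mm.

Four thin pieces enclosing a rectangular opening — a picture frame. The two full-height stiles are 490 mm tall; the top rail sits at z = 440 and is 50 mm tall, so the border above the opening is 490 − 440 = 50 mm, matching the stile x-width.


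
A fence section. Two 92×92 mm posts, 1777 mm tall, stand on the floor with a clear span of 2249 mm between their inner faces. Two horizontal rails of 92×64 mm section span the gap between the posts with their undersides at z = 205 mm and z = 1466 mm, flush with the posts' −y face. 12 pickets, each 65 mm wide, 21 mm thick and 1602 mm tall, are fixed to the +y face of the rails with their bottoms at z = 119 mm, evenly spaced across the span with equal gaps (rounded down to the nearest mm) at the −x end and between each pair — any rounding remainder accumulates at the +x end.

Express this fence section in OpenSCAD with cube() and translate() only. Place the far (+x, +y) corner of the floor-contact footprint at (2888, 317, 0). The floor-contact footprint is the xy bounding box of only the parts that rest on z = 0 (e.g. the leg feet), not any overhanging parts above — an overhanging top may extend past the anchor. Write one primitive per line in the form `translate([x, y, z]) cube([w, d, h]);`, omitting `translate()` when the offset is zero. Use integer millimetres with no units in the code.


translate([455, 225, 0]) cube([92, 92, 1777]);
translate([2796, 225, 0]) cube([92, 92, 1777]);
translate([547, 225, 205]) cube([2249, 92, 64]);
translate([547, 225, 1466]) cube([2249, 92, 64]);
translate([660, 317, 119]) cube([65, 21, 1602]);
translate([838, 317, 119]) cube([65, 21, 1602]);
translate([1016, 317, 119]) cube([65, 21, 1602]);
translate([1194, 317, 119]) cube([65, 21, 1602]);
translate([1372, 317, 119]) cube([65, 21, 1602]);
translate([1550, 317, 119]) cube([65, 21, 1602]);
translate([1728, 317, 119]) cube([65, 21, 1602]);
translate([1906, 317, 119]) cube([65, 21, 1602]);
translate([2084, 317, 119]) cube([65, 21, 1602]);
translate([2262, 317, 119]) cube([65, 21, 1602]);
translate([2440, 317, 119]) cube([65, 21, 1602]);
translate([2618, 317, 119]) cube([65, 21, 1602]);


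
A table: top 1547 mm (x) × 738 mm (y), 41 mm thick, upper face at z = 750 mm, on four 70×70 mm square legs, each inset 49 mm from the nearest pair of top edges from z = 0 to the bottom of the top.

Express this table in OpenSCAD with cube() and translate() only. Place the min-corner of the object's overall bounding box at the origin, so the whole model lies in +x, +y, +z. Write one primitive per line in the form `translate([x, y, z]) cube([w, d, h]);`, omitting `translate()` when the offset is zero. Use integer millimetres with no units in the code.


translate([0, 0, 709]) cube([1547, 738, 41]);
translate([49, 49, 0]) cube([70, 70, 709]);
translate([1428, 49, 0]) cube([70, 70, 709]);
translate([49, 619, 0]) cube([70, 70, 709]);
translate([1428, 619, 0]) cube([70, 70, 709]);


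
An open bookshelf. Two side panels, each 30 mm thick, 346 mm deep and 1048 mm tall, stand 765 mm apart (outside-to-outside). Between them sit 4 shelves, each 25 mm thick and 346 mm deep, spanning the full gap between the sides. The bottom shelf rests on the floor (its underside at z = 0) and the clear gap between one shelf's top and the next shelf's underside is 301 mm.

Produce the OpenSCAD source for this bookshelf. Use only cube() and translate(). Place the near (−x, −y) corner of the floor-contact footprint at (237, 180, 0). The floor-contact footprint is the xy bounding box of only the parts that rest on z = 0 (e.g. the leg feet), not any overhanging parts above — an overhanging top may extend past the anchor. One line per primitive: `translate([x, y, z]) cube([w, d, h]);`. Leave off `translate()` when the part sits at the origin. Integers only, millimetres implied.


translate([237, 180, 0]) cube([30, 346, 1048]);
translate([972, 180, 0]) cube([30, 346, 1048]);
translate([267, 180, 0]) cube([705, 346, 25]);
translate([267, 180, 326]) cube([705, 346, 25]);
translate([267, 180, 652]) cube([705, 346, 25]);
translate([267, 180, 978]) cube([705, 346, 25]);


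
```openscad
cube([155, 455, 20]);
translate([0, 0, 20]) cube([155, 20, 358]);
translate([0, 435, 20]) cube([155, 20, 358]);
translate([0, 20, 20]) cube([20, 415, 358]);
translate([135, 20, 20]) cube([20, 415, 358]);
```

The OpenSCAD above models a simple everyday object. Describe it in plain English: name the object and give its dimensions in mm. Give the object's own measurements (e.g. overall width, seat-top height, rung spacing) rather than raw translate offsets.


An open-topped rectangular box: outside dimensions 155×455×378 mm, with a uniform wall and base thickness of 20 mm. The base is a full 155×455 slab on the floor; four walls sit on top of the base. The front and back walls (the −y and +y sides) span the full width; the two side walls fit between them.


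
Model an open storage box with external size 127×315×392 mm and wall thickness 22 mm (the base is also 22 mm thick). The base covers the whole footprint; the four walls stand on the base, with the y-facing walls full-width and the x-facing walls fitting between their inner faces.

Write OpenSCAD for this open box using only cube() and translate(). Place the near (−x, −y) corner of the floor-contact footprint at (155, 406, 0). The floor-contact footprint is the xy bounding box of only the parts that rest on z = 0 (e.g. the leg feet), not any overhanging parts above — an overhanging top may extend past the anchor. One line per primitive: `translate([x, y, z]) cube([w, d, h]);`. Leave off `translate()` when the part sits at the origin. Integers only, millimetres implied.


translate([155, 406, 0]) cube([127, 315, 22]);
translate([155, 406, 22]) cube([127, 22, 370]);
translate([155, 699, 22]) cube([127, 22, 370]);
translate([155, 428, 22]) cube([22, 271, 370]);
translate([260, 428, 22]) cube([22, 271, 370]);


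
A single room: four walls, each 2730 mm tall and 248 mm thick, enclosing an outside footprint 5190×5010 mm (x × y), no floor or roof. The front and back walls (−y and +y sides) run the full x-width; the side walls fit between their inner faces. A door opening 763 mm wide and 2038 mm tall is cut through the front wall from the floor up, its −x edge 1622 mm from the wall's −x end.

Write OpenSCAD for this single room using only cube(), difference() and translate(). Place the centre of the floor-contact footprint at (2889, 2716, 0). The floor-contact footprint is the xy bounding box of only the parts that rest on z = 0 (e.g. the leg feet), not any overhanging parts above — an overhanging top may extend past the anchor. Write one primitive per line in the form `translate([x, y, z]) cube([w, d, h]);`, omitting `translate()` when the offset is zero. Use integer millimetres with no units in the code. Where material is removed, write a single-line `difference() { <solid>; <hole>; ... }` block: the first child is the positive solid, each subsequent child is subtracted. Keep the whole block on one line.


difference() { translate([294, 211, 0]) cube([5190, 248, 2730]); translate([1916, 211, 0]) cube([763, 248, 2038]); }
translate([294, 4973, 0]) cube([5190, 248, 2730]);
translate([294, 459, 0]) cube([248, 4514, 2730]);
translate([5236, 459, 0]) cube([248, 4514, 2730]);


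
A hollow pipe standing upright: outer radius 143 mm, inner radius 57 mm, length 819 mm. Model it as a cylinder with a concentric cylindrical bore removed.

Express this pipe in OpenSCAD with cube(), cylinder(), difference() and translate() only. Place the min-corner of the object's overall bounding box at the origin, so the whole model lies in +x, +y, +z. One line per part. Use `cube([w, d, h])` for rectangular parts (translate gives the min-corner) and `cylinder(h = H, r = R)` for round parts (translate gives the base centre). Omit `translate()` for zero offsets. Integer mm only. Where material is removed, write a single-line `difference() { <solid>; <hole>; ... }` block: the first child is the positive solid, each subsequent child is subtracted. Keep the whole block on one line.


difference() { translate([143, 143, 0]) cylinder(h = 819, r = 143); translate([143, 143, 0]) cylinder(h = 819, r = 57); }


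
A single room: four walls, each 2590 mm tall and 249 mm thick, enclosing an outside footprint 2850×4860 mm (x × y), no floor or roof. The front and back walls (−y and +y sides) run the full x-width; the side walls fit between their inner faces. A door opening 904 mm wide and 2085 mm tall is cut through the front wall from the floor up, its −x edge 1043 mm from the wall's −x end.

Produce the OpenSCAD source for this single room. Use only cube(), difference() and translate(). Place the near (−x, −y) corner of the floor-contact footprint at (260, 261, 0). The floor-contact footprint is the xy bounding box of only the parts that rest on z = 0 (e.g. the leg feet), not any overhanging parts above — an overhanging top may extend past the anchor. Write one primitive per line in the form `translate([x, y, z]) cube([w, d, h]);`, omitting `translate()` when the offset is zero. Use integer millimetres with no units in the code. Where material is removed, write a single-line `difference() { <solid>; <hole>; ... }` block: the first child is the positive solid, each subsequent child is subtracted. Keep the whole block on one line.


difference() { translate([260, 261, 0]) cube([2850, 249, 2590]); translate([1303, 261, 0]) cube([904, 249, 2085]); }
translate([260, 4872, 0]) cube([2850, 249, 2590]);
translate([260, 510, 0]) cube([249, 4362, 2590]);
translate([2861, 510, 0]) cube([249, 4362, 2590]);


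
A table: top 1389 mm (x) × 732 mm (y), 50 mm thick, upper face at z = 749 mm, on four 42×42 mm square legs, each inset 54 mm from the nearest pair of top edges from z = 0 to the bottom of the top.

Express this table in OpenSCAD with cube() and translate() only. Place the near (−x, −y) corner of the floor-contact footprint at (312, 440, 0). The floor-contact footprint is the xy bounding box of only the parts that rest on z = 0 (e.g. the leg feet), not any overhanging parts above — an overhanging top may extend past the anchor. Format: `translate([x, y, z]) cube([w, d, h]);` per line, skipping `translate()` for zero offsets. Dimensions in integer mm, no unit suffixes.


// leg_h = 749 - 50 = 699
translate([258, 386, 699]) cube([1389, 732, 50]);
translate([312, 440, 0]) cube([42, 42, 699]);
translate([1551, 440, 0]) cube([42, 42, 699]);
translate([312, 1022, 0]) cube([42, 42, 699]);
translate([1551, 1022, 0]) cube([42, 42, 699]);


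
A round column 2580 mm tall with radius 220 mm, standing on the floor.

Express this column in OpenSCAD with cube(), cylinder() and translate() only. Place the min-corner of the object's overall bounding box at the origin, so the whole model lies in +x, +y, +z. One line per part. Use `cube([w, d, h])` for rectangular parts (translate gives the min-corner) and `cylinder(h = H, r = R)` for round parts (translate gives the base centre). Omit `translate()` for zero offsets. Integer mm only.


translate([220, 220, 0]) cylinder(h = 2580, r = 220);


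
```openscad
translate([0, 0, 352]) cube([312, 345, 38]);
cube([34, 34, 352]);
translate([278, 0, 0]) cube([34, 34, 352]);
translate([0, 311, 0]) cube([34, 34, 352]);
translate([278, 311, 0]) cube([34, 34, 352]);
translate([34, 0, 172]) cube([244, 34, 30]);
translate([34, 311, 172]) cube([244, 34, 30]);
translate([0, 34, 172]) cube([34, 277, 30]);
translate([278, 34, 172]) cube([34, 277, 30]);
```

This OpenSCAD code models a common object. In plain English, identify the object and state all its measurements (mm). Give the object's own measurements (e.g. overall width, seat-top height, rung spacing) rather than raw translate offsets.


A four-legged stool. The seat is a 312×345×38 mm slab whose top surface is at z = 390 mm; four square legs, each 34×34 mm in cross-section, run from the floor (z = 0) to the underside of the seat, each flush with a corner of the seat. Four stretchers, 34 mm wide and 30 mm tall, connect adjacent legs with their undersides at z = 172 mm, each running between the inner faces of the legs it joins and aligned with the legs' outer faces on the other axis.


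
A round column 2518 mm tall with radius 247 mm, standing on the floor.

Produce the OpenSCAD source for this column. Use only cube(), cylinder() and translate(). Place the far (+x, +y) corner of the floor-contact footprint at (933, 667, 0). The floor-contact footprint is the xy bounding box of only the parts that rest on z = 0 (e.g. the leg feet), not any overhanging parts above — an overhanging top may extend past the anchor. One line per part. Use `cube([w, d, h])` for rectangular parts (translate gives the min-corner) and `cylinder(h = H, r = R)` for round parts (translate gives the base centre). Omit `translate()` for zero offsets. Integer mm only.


translate([686, 420, 0]) cylinder(h = 2518, r = 247);


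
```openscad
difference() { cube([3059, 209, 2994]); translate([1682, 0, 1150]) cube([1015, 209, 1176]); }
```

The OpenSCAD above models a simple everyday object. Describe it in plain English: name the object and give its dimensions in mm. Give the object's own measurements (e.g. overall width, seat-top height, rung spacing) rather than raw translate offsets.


A wall 3059 mm long (x), 209 mm thick (y), 2994 mm tall, with a rectangular window opening cut through it. The opening is 1015 mm wide and 1176 mm tall; its sill is at z = 1150 mm and its near (−x) edge is 1682 mm from the wall's −x end. The opening passes through the full wall thickness.


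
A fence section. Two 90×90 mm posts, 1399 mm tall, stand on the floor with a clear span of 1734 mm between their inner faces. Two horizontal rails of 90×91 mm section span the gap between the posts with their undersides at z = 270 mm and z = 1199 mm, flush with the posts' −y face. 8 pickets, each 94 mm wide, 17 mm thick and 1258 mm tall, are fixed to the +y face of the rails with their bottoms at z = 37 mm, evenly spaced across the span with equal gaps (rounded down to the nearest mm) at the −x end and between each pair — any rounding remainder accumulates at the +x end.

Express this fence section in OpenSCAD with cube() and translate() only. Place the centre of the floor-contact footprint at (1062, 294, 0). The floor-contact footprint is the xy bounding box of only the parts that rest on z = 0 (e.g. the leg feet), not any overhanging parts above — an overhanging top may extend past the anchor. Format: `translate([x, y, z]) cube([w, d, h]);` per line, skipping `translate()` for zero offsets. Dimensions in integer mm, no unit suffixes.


translate([105, 249, 0]) cube([90, 90, 1399]);
translate([1929, 249, 0]) cube([90, 90, 1399]);
translate([195, 249, 270]) cube([1734, 90, 91]);
translate([195, 249, 1199]) cube([1734, 90, 91]);
translate([304, 339, 37]) cube([94, 17, 1258]);
translate([507, 339, 37]) cube([94, 17, 1258]);
translate([710, 339, 37]) cube([94, 17, 1258]);
translate([913, 339, 37]) cube([94, 17, 1258]);
translate([1116, 339, 37]) cube([94, 17, 1258]);
translate([1319, 339, 37]) cube([94, 17, 1258]);
translate([1522, 339, 37]) cube([94, 17, 1258]);
translate([1725, 339, 37]) cube([94, 17, 1258]);


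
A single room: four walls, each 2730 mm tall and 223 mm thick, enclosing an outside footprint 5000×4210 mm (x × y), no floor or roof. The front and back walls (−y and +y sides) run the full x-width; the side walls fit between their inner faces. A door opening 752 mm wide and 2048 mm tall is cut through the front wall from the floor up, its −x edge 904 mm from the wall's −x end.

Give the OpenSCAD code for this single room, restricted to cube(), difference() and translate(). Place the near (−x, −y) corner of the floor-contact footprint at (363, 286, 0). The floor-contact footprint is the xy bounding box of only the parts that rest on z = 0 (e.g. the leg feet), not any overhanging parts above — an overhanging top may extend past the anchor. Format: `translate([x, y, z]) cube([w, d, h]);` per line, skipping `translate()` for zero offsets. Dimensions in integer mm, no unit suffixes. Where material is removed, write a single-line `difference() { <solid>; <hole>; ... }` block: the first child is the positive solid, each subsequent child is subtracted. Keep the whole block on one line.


difference() { translate([363, 286, 0]) cube([5000, 223, 2730]); translate([1267, 286, 0]) cube([752, 223, 2048]); }
translate([363, 4273, 0]) cube([5000, 223, 2730]);
translate([363, 509, 0]) cube([223, 3764, 2730]);
translate([5140, 509, 0]) cube([223, 3764, 2730]);


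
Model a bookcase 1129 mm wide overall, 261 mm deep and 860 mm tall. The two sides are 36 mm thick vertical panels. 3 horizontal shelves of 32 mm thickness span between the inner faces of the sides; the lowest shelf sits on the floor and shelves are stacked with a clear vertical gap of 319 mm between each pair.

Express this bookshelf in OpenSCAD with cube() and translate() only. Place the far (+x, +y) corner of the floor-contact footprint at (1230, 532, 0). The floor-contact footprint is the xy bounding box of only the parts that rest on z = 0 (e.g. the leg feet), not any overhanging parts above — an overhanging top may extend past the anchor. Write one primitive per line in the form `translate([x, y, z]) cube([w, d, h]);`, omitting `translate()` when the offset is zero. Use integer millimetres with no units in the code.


translate([101, 271, 0]) cube([36, 261, 860]);
translate([1194, 271, 0]) cube([36, 261, 860]);
translate([137, 271, 0]) cube([1057, 261, 32]);
translate([137, 271, 351]) cube([1057, 261, 32]);
translate([137, 271, 702]) cube([1057, 261, 32]);


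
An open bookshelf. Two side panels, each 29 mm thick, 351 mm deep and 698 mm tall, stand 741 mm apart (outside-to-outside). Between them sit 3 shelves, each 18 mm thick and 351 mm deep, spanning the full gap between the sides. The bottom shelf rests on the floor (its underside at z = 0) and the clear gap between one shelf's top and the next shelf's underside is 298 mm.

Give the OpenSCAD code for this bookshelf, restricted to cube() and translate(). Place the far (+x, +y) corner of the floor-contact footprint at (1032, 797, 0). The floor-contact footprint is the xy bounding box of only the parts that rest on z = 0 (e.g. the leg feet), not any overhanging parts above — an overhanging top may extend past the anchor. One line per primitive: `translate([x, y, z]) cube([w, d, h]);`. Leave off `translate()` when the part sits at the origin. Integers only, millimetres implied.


translate([291, 446, 0]) cube([29, 351, 698]);
translate([1003, 446, 0]) cube([29, 351, 698]);
translate([320, 446, 0]) cube([683, 351, 18]);
translate([320, 446, 316]) cube([683, 351, 18]);
translate([320, 446, 632]) cube([683, 351, 18]);


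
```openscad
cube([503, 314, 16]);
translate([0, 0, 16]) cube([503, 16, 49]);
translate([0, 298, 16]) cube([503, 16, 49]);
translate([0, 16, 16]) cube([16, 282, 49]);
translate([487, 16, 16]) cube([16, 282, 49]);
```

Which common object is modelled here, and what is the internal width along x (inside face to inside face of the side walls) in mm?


An open box. The internal width is 471 mm.

A 503×314 base slab with four walls standing on it — an open box. The base is 503 mm wide and the walls are 16 mm thick, so the internal width is 503 − 2 × 16 = 471 mm.


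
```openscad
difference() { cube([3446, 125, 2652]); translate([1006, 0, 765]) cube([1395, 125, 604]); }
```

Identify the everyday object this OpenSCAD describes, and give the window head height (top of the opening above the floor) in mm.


A wall with a window opening. The window head height is 1369 mm.

A wall with a rectangular opening subtracted — a window. Sill at z = 765, opening 604 mm tall, so the head is at 765 + 604 = 1369 mm.


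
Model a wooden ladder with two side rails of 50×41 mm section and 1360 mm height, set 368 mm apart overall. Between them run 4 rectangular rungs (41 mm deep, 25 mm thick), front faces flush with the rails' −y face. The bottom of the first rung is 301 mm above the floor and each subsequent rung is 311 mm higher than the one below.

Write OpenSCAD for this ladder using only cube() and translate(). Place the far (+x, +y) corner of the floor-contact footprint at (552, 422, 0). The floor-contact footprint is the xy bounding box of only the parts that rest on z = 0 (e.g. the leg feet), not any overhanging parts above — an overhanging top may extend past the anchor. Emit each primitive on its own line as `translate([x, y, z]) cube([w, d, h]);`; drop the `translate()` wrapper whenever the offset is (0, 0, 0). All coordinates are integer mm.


translate([184, 381, 0]) cube([50, 41, 1360]);
translate([502, 381, 0]) cube([50, 41, 1360]);
translate([234, 381, 301]) cube([268, 41, 25]);
translate([234, 381, 612]) cube([268, 41, 25]);
translate([234, 381, 923]) cube([268, 41, 25]);
translate([234, 381, 1234]) cube([268, 41, 25]);


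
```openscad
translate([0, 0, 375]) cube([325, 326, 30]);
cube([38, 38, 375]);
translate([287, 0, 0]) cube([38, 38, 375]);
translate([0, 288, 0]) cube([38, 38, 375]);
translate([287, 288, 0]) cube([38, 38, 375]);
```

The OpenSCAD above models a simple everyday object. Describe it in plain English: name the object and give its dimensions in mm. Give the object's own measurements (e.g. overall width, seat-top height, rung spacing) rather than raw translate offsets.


A four-legged stool. The seat is a 325×326×30 mm slab whose top surface is at z = 405 mm; four square legs, each 38×38 mm in cross-section, run from the floor (z = 0) to the underside of the seat, each flush with a corner of the seat.


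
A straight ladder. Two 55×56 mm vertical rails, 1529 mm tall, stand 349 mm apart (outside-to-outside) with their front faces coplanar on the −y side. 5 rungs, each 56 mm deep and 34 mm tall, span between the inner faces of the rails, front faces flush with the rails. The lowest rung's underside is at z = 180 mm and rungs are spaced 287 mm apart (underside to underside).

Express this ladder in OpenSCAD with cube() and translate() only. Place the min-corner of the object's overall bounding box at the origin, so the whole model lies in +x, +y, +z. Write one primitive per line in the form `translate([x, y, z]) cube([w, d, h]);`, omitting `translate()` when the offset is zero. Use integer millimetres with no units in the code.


// rung span = 349 - 2*55 = 239
// rung[k] z = 180 + k*287
cube([55, 56, 1529]);
translate([294, 0, 0]) cube([55, 56, 1529]);
translate([55, 0, 180]) cube([239, 56, 34]);
translate([55, 0, 467]) cube([239, 56, 34]);
translate([55, 0, 754]) cube([239, 56, 34]);
translate([55, 0, 1041]) cube([239, 56, 34]);
translate([55, 0, 1328]) cube([239, 56, 34]);


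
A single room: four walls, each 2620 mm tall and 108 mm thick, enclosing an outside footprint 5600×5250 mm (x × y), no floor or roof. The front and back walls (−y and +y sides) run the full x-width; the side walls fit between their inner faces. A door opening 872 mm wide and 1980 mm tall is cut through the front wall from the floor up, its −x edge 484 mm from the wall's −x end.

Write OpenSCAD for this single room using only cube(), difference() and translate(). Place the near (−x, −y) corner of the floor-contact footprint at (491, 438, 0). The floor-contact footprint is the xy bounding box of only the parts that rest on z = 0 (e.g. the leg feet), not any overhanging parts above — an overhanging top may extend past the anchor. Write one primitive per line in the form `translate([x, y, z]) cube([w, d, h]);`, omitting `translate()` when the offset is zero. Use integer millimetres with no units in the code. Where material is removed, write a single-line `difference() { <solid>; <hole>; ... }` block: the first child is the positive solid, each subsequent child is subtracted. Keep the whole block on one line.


difference() { translate([491, 438, 0]) cube([5600, 108, 2620]); translate([975, 438, 0]) cube([872, 108, 1980]); }
translate([491, 5580, 0]) cube([5600, 108, 2620]);
translate([491, 546, 0]) cube([108, 5034, 2620]);
translate([5983, 546, 0]) cube([108, 5034, 2620]);


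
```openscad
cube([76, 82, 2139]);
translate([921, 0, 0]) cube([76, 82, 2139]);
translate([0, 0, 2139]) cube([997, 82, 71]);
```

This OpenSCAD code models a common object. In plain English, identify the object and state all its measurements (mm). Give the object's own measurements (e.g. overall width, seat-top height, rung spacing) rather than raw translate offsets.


A door frame. The clear opening is 845 mm wide and 2139 mm high. Two 76 mm wide jambs, 82 mm deep, stand either side of the opening from the floor to the top of the opening. A 71 mm thick head sits across the top of both jambs, spanning the full outside width of the frame.


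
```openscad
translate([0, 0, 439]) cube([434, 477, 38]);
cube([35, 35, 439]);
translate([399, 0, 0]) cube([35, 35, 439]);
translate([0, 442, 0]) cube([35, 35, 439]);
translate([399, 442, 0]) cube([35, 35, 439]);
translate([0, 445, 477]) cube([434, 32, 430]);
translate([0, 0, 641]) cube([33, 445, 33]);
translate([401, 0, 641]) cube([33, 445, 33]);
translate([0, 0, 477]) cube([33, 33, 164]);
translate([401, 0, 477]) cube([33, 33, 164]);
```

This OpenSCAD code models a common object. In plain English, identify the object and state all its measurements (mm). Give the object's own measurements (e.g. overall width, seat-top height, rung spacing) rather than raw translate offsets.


A chair. The seat is a 434×477×38 mm slab with its top at z = 477 mm, on four 35×35 mm corner legs (flush with the seat edges, standing on z = 0). A flat backrest 32 mm thick, 430 mm tall, spans the full seat width and rises from the seat top along its +y edge, rear face flush with the rear of the seat. Two armrests of 33×33 mm section run along each side from the seat's front edge to the front of the backrest, top faces 197 mm above the seat top and outer faces flush with the seat's x-edges; a 33×33 mm post under the front of each armrest stands on the seat at the front corner.
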